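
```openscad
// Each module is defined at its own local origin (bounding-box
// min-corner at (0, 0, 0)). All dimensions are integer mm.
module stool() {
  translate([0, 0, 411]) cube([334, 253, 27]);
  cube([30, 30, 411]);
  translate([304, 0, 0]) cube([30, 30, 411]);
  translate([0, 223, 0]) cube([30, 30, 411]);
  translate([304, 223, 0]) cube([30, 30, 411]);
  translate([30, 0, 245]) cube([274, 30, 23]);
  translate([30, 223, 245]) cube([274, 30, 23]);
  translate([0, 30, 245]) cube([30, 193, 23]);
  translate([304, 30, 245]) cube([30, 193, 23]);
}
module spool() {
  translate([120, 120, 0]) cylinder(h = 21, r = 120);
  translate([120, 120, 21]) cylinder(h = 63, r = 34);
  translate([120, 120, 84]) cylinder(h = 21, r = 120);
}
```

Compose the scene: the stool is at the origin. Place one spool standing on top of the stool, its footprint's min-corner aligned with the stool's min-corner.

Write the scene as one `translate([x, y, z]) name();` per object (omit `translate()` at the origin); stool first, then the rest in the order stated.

stool();
translate([0, 0, 438]) spool();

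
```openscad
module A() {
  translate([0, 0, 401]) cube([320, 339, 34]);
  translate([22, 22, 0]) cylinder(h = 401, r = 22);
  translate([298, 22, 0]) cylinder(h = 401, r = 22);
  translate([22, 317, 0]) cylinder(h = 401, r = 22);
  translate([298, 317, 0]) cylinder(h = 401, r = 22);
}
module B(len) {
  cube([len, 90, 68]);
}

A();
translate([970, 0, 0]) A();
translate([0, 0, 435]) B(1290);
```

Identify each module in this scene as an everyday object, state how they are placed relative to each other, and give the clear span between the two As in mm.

A is a stool. B is a beam. A beam spans the tops of two stools. The clear span between the two stools is 650 mm.

Second stool starts at x = 970; first ends at x = 320; clear span = 970 − 320 = 650 mm.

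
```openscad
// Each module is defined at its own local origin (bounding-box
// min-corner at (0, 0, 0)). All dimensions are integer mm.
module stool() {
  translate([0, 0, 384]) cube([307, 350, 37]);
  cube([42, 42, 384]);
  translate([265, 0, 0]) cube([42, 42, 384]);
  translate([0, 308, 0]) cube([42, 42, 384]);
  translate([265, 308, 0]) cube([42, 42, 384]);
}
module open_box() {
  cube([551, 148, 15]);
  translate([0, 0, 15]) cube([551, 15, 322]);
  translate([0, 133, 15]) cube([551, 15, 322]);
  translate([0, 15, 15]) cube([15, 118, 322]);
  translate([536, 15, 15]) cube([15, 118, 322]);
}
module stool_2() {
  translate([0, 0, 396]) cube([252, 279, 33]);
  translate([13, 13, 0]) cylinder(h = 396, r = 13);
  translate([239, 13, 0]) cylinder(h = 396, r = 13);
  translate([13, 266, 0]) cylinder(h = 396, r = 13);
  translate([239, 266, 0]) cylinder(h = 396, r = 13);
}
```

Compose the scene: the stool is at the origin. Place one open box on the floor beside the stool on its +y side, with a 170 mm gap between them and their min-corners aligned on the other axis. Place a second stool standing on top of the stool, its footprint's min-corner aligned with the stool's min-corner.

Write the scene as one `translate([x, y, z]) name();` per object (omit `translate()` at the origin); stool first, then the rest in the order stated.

stool();
translate([0, 520, 0]) open_box();
translate([0, 0, 421]) stool_2();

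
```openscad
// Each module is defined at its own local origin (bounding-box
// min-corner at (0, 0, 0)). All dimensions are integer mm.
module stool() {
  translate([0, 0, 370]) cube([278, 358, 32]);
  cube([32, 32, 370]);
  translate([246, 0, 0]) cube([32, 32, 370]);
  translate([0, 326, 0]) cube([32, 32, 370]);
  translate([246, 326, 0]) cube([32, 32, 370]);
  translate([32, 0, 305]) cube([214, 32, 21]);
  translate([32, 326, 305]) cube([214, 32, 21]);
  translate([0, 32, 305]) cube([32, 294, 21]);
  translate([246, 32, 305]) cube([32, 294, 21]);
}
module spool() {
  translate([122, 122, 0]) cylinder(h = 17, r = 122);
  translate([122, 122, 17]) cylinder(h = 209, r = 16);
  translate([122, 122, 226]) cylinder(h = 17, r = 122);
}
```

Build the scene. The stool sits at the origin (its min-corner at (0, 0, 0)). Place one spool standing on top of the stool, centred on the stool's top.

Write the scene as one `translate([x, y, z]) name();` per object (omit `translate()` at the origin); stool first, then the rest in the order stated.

stool();
translate([17, 57, 402]) spool();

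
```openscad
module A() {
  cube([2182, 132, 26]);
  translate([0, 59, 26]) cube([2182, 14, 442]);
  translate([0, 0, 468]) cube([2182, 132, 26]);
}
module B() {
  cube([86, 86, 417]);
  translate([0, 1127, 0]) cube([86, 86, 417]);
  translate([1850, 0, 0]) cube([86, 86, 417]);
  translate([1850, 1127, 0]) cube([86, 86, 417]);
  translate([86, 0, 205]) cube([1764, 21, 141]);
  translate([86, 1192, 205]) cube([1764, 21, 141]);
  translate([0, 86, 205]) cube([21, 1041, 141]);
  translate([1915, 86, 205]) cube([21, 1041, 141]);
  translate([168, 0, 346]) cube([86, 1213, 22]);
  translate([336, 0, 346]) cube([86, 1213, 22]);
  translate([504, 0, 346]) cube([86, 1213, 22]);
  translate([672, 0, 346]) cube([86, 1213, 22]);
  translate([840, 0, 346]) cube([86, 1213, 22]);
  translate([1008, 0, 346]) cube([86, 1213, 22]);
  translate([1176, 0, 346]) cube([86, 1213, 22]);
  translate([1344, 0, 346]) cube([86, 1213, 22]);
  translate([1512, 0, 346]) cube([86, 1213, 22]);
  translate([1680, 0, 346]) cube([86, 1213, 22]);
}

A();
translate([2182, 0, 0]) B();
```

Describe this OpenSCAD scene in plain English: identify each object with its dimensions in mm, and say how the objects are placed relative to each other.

A is an I-beam lying along x, 2182 mm long. Overall section height 494 mm. Two flanges 132 mm wide (y) and 26 mm thick, one on the floor and one at the top; a web 14 mm thick runs between them, centred on the flange width.

B is a bed frame 1936 mm long (x) by 1213 mm wide (y). Four 86×86 mm corner posts, 417 mm tall, at the corners of the footprint. Four rails of 21 mm thickness and 141 mm height run between adjacent posts with their undersides at z = 205 mm, their outer faces flush with the outside of the frame (the two x-running rails run between the posts' inner faces; the two y-running rails run between the posts' inner faces). 10 slats, each 86 mm wide (x) and 22 mm thick, lie across the top of the two x-running rails, running the full 1213 mm width of the frame in y; the slats are evenly spaced along x between the inner faces of the end posts with equal gaps (rounded down to the nearest mm) at the −x end and between each pair — any rounding remainder accumulates at the +x end.

The bed frame is against the I-beam's +x side, with their −y faces flush.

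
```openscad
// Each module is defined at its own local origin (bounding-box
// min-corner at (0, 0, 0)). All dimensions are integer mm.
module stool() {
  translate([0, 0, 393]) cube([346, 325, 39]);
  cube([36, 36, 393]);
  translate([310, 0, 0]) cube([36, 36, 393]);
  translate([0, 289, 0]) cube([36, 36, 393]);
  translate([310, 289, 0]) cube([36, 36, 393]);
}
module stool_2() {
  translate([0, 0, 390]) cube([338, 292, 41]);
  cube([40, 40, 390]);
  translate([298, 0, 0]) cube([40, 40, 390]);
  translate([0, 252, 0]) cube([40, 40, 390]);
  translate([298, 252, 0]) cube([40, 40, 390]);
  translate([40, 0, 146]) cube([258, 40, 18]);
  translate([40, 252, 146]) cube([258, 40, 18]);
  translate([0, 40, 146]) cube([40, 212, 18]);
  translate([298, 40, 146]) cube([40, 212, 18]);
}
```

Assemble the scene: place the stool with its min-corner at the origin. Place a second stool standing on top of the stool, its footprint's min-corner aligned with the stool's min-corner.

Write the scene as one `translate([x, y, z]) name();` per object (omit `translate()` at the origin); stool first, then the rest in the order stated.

stool();
translate([0, 0, 432]) stool_2();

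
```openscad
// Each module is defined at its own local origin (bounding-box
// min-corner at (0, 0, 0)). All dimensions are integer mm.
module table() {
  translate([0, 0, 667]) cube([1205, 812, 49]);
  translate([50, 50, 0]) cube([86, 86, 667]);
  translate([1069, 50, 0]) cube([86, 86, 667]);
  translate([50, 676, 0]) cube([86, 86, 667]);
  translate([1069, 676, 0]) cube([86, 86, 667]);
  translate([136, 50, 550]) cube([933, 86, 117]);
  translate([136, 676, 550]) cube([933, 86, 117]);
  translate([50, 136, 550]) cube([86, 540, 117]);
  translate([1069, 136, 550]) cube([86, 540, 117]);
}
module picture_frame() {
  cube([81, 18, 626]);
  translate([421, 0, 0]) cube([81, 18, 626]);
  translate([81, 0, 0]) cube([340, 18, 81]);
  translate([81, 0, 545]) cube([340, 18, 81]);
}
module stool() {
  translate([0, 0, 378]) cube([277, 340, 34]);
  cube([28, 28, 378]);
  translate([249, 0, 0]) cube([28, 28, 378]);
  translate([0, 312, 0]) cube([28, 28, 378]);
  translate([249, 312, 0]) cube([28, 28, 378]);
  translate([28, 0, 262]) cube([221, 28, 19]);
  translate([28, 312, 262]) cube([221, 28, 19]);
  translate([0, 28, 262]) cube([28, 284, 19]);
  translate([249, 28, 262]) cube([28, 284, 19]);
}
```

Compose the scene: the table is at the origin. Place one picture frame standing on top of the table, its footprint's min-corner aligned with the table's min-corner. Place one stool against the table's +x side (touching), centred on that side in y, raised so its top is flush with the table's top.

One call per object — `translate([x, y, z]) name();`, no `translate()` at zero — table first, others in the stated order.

table();
translate([0, 0, 716]) picture_frame();
translate([1205, 236, 304]) stool();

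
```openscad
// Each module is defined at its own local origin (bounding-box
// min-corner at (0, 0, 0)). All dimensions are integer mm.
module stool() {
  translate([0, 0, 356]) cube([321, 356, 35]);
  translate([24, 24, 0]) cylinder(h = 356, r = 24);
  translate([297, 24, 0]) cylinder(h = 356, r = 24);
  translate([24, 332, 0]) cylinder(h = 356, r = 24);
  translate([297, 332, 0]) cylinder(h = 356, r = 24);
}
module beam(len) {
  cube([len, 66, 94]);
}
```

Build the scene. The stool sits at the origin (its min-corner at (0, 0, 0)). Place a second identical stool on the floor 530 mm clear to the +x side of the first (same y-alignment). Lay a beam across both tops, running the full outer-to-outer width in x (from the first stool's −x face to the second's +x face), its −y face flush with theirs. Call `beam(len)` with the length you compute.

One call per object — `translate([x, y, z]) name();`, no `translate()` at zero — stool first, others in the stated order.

stool();
translate([851, 0, 0]) stool();
translate([0, 0, 391]) beam(1172);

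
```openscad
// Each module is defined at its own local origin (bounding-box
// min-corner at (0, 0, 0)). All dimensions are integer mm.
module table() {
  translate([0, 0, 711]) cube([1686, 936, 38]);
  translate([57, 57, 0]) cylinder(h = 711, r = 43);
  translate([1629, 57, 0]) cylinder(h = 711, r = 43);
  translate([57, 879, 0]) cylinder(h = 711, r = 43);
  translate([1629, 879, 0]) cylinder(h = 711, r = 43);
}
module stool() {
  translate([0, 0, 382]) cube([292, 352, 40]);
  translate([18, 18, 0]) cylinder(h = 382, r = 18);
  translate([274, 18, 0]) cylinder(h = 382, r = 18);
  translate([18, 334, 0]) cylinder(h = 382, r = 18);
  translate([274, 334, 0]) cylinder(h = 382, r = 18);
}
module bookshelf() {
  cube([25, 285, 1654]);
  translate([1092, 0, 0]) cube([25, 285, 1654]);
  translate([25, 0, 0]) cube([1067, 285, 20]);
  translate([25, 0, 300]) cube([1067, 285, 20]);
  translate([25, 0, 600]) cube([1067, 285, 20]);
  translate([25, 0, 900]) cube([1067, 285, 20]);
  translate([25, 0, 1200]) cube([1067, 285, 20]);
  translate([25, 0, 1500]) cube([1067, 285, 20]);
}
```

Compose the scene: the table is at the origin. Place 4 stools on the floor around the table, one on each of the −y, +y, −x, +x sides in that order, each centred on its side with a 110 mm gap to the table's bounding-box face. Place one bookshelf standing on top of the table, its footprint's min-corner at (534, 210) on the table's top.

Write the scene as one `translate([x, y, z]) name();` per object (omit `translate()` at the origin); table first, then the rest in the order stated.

table();
translate([697, -462, 0]) stool();
translate([697, 1046, 0]) stool();
translate([-402, 292, 0]) stool();
translate([1796, 292, 0]) stool();
translate([534, 210, 749]) bookshelf();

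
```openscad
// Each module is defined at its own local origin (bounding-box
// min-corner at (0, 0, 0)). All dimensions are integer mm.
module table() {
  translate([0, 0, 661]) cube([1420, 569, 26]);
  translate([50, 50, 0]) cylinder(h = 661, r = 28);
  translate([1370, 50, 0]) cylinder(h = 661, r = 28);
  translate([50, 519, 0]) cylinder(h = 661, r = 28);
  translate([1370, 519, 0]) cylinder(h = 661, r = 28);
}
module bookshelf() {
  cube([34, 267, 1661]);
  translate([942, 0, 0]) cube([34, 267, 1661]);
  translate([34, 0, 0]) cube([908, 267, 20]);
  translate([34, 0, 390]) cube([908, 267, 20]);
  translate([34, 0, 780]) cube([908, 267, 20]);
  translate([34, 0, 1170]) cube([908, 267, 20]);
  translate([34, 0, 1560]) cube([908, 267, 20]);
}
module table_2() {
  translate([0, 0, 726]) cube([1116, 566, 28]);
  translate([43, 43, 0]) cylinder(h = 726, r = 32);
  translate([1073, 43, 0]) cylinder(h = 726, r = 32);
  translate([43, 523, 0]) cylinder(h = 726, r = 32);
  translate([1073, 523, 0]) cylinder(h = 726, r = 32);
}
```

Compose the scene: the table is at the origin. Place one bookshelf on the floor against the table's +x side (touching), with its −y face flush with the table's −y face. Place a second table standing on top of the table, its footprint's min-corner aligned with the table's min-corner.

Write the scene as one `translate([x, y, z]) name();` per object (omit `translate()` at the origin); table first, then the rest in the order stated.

table();
translate([1420, 0, 0]) bookshelf();
translate([0, 0, 687]) table_2();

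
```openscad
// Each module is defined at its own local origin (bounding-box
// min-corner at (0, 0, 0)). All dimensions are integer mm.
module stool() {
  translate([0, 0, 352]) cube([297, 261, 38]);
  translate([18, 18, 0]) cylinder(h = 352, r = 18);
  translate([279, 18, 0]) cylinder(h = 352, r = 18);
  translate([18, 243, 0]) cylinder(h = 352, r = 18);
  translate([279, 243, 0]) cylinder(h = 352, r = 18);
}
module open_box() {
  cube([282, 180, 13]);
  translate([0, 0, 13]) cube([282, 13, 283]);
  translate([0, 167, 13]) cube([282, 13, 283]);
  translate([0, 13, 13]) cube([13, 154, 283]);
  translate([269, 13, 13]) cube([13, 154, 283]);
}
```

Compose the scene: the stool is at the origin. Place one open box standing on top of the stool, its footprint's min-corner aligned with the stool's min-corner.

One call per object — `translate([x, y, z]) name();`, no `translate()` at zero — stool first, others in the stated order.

stool();
translate([0, 0, 390]) open_box();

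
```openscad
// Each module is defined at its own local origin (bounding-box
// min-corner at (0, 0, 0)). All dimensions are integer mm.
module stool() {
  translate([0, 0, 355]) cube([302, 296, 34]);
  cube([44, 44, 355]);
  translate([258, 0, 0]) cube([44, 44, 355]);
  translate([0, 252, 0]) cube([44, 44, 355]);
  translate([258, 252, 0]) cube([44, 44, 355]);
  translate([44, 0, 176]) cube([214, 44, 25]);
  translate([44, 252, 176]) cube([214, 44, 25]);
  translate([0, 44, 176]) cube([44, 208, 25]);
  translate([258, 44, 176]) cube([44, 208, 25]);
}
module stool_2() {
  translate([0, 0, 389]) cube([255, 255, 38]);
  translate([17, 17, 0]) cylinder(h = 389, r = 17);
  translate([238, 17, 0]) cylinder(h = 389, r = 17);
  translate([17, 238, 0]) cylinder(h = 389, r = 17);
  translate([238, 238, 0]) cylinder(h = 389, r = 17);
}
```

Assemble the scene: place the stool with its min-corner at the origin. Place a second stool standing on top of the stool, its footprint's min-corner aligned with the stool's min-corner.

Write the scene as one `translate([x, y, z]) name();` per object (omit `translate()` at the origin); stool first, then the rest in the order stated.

stool();
translate([0, 0, 389]) stool_2();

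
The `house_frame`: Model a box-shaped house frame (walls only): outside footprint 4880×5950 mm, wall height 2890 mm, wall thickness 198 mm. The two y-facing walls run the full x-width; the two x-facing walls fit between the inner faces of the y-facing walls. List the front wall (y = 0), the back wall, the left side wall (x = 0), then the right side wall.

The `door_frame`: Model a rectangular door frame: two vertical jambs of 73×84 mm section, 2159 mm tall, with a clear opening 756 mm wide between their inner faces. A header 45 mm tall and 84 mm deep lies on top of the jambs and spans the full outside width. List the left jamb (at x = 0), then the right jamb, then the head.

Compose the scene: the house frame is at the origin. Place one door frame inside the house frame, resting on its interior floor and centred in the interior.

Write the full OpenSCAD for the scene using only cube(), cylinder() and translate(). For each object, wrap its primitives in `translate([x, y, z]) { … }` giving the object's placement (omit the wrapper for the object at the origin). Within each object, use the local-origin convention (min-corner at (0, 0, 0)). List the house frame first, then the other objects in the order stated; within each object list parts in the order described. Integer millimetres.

cube([4880, 198, 2890]);
translate([0, 5752, 0]) cube([4880, 198, 2890]);
translate([0, 198, 0]) cube([198, 5554, 2890]);
translate([4682, 198, 0]) cube([198, 5554, 2890]);
translate([1989, 2933, 0]) {
  cube([73, 84, 2159]);
  translate([829, 0, 0]) cube([73, 84, 2159]);
  translate([0, 0, 2159]) cube([902, 84, 45]);
}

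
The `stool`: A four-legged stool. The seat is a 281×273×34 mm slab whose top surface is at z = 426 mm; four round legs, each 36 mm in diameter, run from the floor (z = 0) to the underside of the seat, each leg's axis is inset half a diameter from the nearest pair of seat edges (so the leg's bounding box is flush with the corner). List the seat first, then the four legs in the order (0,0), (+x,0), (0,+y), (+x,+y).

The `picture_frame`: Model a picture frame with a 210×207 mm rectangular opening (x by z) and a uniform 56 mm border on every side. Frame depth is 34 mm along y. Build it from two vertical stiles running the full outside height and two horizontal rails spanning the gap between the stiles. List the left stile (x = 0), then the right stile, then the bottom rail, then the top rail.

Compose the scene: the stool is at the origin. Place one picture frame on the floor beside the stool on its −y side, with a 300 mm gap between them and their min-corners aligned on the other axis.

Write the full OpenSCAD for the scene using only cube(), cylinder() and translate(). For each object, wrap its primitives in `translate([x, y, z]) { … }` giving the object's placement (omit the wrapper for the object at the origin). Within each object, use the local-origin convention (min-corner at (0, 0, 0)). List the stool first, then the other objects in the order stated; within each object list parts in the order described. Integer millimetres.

translate([0, 0, 392]) cube([281, 273, 34]);
translate([18, 18, 0]) cylinder(h = 392, r = 18);
translate([263, 18, 0]) cylinder(h = 392, r = 18);
translate([18, 255, 0]) cylinder(h = 392, r = 18);
translate([263, 255, 0]) cylinder(h = 392, r = 18);
translate([0, -334, 0]) {
  cube([56, 34, 319]);
  translate([266, 0, 0]) cube([56, 34, 319]);
  translate([56, 0, 0]) cube([210, 34, 56]);
  translate([56, 0, 263]) cube([210, 34, 56]);
}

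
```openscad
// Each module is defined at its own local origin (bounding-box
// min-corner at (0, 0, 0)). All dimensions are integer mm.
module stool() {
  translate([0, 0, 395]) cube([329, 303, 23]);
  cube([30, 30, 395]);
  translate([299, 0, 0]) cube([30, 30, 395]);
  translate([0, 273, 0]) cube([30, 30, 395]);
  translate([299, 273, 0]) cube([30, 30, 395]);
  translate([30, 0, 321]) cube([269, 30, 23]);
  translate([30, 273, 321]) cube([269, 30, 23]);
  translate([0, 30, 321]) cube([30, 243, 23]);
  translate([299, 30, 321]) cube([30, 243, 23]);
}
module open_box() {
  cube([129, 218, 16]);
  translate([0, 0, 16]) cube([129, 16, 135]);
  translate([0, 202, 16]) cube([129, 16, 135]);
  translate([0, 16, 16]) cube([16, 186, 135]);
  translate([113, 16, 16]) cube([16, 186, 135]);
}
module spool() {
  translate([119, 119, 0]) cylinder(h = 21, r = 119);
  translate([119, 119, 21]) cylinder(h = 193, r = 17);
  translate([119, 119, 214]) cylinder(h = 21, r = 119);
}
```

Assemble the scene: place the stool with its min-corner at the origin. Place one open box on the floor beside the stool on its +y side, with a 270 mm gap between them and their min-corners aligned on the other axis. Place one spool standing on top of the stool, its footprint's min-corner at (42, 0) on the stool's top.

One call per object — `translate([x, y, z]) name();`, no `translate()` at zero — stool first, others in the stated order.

stool();
translate([0, 573, 0]) open_box();
translate([42, 0, 418]) spool();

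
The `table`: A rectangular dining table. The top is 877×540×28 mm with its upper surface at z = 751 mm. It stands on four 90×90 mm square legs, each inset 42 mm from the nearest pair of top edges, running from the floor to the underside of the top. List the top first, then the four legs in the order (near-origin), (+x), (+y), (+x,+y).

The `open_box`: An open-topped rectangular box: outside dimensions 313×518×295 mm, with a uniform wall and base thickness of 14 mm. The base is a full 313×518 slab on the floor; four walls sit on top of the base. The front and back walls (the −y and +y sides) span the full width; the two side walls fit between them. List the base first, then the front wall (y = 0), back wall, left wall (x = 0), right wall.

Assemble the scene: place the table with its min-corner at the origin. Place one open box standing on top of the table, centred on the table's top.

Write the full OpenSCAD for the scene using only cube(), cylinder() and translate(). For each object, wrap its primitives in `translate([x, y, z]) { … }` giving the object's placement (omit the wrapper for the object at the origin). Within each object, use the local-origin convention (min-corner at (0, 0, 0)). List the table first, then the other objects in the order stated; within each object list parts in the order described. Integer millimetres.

translate([0, 0, 723]) cube([877, 540, 28]);
translate([42, 42, 0]) cube([90, 90, 723]);
translate([745, 42, 0]) cube([90, 90, 723]);
translate([42, 408, 0]) cube([90, 90, 723]);
translate([745, 408, 0]) cube([90, 90, 723]);
translate([282, 11, 751]) {
  cube([313, 518, 14]);
  translate([0, 0, 14]) cube([313, 14, 281]);
  translate([0, 504, 14]) cube([313, 14, 281]);
  translate([0, 14, 14]) cube([14, 490, 281]);
  translate([299, 14, 14]) cube([14, 490, 281]);
}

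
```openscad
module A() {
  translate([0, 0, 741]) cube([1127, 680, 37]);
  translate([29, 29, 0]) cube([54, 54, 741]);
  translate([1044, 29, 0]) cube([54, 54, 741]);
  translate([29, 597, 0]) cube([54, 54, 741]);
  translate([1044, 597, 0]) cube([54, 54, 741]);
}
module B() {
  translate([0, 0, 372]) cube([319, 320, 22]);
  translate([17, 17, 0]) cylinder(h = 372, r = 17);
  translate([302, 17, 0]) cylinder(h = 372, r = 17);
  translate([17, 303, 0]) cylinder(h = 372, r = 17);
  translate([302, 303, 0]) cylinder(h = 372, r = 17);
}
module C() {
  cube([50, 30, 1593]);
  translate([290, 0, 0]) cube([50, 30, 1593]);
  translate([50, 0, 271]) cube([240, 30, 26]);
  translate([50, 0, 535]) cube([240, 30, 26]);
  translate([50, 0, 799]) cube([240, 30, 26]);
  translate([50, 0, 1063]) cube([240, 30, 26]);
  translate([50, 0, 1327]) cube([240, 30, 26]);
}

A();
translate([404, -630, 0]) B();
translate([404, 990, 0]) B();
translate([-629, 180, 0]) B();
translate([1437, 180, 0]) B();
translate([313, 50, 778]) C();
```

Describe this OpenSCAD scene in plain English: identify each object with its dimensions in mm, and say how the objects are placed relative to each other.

A is a table with a 1127×680 mm rectangular top, 37 mm thick, top surface at z = 778 mm, supported by four 54×54 mm square legs, each inset 29 mm from the nearest pair of top edges, running from the floor.

B is a four-legged stool. The seat is a 319×320×22 mm slab whose top surface is at z = 394 mm; four round legs, each 34 mm in diameter, run from the floor (z = 0) to the underside of the seat, each leg's axis is inset half a diameter from the nearest pair of seat edges (so the leg's bounding box is flush with the corner).

C is a wooden ladder with two side rails of 50×30 mm section and 1593 mm height, set 340 mm apart overall. Between them run 5 rectangular rungs (30 mm deep, 26 mm thick), front faces flush with the rails' −y face. The bottom of the first rung is 271 mm above the floor and each subsequent rung is 264 mm higher than the one below.

Four stools sit around the table at the −y, +y, −x, +x sides. The ladder is on top of the table.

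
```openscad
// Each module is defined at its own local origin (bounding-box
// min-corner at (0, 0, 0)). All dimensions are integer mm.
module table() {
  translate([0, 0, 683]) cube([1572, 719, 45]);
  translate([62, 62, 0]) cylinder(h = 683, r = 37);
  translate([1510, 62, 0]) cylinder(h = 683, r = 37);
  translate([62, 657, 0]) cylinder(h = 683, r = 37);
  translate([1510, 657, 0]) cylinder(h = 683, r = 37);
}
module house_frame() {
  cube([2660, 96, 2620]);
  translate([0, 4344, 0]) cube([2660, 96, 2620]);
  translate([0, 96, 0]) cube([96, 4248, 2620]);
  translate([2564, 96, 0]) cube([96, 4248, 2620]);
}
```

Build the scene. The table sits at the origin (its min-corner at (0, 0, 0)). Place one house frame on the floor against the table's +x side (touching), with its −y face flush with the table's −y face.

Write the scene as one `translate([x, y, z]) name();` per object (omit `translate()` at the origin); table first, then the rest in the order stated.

table();
translate([1572, 0, 0]) house_frame();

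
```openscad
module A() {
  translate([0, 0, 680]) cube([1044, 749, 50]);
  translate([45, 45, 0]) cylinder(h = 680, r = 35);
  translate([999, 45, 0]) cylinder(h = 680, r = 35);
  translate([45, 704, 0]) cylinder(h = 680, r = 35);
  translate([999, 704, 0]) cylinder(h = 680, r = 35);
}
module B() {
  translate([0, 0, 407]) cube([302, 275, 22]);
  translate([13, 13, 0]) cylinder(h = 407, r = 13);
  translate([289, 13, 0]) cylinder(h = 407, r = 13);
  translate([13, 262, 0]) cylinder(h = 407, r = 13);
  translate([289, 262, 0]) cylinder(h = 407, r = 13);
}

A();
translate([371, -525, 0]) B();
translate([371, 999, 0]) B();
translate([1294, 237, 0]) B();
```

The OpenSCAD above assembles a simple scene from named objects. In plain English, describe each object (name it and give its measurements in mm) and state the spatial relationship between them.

A is a rectangular dining table. The top is 1044×749×50 mm with its upper surface at z = 730 mm. It stands on four round legs of 70 mm diameter, each leg's bounding box inset 10 mm from the nearest pair of top edges, running from the floor to the underside of the top.

B is a four-legged stool. The seat is 302×275 mm, 22 mm thick, top at z = 429 mm. It stands on four round legs, each 26 mm in diameter, from z = 0 to the seat underside, each leg's axis is inset half a diameter from the nearest pair of seat edges (so the leg's bounding box is flush with the corner).

Three stools sit around the table at the −y, +y, +x sides.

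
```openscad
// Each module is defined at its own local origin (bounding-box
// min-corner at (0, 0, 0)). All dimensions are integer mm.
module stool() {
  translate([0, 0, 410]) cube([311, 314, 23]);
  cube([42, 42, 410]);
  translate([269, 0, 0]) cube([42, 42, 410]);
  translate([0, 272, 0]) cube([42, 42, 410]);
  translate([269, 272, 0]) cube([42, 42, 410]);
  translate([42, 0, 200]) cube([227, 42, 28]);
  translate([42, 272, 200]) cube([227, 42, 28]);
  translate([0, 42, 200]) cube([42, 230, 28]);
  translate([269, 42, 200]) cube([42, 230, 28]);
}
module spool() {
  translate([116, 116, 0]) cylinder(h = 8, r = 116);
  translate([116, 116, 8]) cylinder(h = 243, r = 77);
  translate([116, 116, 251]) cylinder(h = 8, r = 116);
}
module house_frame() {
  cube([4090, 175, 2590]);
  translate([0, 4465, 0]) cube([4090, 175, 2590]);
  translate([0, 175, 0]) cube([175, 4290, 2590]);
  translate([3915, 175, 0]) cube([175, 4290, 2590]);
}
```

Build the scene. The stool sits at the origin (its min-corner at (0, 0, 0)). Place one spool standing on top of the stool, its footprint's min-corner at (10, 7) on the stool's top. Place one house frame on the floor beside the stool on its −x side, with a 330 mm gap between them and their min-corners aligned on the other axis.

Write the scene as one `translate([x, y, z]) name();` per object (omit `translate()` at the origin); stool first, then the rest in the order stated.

stool();
translate([10, 7, 433]) spool();
translate([-4420, 0, 0]) house_frame();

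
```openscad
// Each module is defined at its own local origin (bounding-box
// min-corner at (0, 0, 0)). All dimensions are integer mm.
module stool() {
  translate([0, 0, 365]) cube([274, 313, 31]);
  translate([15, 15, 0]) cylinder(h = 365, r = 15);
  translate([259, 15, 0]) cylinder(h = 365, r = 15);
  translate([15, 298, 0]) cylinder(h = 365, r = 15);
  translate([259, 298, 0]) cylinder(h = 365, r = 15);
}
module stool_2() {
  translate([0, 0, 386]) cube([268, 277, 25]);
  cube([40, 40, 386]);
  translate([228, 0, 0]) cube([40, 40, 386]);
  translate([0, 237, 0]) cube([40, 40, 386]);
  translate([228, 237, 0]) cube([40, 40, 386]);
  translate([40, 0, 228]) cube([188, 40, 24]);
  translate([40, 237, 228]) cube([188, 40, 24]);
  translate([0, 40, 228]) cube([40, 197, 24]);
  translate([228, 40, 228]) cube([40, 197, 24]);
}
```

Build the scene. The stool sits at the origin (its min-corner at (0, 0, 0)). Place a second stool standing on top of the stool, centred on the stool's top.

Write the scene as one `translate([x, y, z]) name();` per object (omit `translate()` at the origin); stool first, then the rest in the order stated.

stool();
translate([3, 18, 396]) stool_2();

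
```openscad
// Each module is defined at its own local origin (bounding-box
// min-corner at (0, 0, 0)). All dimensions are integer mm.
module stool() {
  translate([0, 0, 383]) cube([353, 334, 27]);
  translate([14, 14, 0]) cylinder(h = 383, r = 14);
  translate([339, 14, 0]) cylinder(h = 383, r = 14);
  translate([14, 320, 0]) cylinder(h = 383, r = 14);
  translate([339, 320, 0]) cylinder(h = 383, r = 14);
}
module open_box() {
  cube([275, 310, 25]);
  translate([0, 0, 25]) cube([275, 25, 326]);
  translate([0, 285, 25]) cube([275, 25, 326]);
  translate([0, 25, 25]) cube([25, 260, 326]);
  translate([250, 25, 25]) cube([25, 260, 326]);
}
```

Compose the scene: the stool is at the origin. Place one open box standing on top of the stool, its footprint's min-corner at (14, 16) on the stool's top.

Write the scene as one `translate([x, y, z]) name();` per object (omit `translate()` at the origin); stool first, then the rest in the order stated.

stool();
translate([14, 16, 410]) open_box();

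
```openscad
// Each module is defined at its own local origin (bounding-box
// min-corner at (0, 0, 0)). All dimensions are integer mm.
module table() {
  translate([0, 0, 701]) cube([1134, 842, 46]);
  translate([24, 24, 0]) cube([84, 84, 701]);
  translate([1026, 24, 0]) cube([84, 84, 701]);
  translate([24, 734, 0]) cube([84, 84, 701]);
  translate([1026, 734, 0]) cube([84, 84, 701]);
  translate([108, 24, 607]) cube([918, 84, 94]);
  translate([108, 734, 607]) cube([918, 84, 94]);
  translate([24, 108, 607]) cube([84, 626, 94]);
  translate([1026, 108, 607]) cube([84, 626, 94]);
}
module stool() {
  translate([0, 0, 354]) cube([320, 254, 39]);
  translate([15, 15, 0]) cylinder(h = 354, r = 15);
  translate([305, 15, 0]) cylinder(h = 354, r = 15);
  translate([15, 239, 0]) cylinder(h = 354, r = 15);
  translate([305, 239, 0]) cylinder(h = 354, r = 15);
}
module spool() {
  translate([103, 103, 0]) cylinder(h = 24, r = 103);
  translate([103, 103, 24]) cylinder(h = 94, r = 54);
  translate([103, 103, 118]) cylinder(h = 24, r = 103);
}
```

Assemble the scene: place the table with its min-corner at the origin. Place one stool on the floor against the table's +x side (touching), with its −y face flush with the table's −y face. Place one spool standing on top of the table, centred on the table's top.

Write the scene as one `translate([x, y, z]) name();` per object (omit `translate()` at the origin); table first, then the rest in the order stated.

table();
translate([1134, 0, 0]) stool();
translate([464, 318, 747]) spool();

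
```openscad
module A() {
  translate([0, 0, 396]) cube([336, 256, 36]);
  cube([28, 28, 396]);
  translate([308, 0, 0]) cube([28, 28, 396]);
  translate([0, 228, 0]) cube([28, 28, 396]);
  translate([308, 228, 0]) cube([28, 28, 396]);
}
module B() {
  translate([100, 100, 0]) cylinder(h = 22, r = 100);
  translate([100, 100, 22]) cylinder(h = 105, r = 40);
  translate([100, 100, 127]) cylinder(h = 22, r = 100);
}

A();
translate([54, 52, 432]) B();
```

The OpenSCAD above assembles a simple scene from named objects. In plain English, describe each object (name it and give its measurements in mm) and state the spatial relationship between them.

A is a four-legged stool. The seat is a 336×256×36 mm slab whose top surface is at z = 432 mm; four square legs, each 28×28 mm in cross-section, run from the floor (z = 0) to the underside of the seat, each flush with a corner of the seat.

B is a spool: two coaxial disc flanges of radius 100 mm and thickness 22 mm, joined by a core cylinder of radius 40 mm and height 105 mm. The lower flange rests on z = 0 and the three cylinders share a vertical axis.

The spool is on top of the stool.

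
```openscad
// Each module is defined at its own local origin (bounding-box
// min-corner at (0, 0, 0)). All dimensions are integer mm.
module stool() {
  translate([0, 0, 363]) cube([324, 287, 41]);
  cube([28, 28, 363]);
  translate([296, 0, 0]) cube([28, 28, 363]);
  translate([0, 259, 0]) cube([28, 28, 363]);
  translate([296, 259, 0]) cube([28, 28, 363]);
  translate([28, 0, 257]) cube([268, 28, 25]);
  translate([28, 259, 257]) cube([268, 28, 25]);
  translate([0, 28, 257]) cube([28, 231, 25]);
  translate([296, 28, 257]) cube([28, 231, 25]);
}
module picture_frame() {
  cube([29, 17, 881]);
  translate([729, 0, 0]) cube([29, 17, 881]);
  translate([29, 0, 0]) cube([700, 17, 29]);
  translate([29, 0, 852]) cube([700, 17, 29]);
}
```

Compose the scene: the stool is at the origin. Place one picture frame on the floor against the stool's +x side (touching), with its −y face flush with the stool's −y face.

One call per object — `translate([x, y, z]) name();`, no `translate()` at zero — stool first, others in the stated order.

stool();
translate([324, 0, 0]) picture_frame();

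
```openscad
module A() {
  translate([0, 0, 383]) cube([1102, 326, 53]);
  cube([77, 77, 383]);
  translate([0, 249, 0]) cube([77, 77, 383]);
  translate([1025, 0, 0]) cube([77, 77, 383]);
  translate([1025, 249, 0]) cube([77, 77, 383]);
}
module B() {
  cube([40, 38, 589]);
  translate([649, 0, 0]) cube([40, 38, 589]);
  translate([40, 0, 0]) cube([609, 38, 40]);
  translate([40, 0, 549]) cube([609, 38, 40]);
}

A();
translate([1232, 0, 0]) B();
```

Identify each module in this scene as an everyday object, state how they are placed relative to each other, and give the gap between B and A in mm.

A is a bench. B is a picture frame. The picture frame is on the floor beside the bench on its +x side. The gap between the picture frame and the bench is 130 mm.

The picture frame's nearest face is 130 mm from the bench's +x face.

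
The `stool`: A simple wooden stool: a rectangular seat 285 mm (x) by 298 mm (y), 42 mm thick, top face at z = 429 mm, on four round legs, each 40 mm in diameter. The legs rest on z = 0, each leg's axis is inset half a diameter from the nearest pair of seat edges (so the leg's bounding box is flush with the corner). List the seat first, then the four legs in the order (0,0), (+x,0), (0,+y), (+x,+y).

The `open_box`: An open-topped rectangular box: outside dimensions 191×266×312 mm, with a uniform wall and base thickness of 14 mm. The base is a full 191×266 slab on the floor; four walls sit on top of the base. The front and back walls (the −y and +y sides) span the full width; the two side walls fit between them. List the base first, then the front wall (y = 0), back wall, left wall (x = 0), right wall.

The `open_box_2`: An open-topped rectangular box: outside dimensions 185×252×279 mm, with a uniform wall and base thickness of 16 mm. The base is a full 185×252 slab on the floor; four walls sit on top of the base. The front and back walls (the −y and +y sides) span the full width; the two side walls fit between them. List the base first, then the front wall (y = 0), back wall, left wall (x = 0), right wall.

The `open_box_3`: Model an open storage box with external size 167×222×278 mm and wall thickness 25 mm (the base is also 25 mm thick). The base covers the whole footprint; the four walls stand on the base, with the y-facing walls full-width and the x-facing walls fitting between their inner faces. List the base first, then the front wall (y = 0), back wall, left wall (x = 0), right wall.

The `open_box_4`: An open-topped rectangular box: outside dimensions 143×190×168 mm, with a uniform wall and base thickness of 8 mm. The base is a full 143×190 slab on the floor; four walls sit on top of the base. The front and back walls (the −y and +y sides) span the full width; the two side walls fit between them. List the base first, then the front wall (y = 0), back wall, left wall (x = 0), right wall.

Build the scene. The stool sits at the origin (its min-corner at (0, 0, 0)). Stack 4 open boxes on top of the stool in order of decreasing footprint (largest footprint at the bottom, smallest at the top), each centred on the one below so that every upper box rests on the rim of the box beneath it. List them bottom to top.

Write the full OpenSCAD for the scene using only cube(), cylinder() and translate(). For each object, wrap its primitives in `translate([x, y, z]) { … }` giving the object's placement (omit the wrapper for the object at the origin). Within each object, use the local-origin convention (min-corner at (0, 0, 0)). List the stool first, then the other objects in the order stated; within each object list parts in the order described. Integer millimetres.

translate([0, 0, 387]) cube([285, 298, 42]);
translate([20, 20, 0]) cylinder(h = 387, r = 20);
translate([265, 20, 0]) cylinder(h = 387, r = 20);
translate([20, 278, 0]) cylinder(h = 387, r = 20);
translate([265, 278, 0]) cylinder(h = 387, r = 20);
translate([47, 16, 429]) {
  cube([191, 266, 14]);
  translate([0, 0, 14]) cube([191, 14, 298]);
  translate([0, 252, 14]) cube([191, 14, 298]);
  translate([0, 14, 14]) cube([14, 238, 298]);
  translate([177, 14, 14]) cube([14, 238, 298]);
}
translate([50, 23, 741]) {
  cube([185, 252, 16]);
  translate([0, 0, 16]) cube([185, 16, 263]);
  translate([0, 236, 16]) cube([185, 16, 263]);
  translate([0, 16, 16]) cube([16, 220, 263]);
  translate([169, 16, 16]) cube([16, 220, 263]);
}
translate([59, 38, 1020]) {
  cube([167, 222, 25]);
  translate([0, 0, 25]) cube([167, 25, 253]);
  translate([0, 197, 25]) cube([167, 25, 253]);
  translate([0, 25, 25]) cube([25, 172, 253]);
  translate([142, 25, 25]) cube([25, 172, 253]);
}
translate([71, 54, 1298]) {
  cube([143, 190, 8]);
  translate([0, 0, 8]) cube([143, 8, 160]);
  translate([0, 182, 8]) cube([143, 8, 160]);
  translate([0, 8, 8]) cube([8, 174, 160]);
  translate([135, 8, 8]) cube([8, 174, 160]);
}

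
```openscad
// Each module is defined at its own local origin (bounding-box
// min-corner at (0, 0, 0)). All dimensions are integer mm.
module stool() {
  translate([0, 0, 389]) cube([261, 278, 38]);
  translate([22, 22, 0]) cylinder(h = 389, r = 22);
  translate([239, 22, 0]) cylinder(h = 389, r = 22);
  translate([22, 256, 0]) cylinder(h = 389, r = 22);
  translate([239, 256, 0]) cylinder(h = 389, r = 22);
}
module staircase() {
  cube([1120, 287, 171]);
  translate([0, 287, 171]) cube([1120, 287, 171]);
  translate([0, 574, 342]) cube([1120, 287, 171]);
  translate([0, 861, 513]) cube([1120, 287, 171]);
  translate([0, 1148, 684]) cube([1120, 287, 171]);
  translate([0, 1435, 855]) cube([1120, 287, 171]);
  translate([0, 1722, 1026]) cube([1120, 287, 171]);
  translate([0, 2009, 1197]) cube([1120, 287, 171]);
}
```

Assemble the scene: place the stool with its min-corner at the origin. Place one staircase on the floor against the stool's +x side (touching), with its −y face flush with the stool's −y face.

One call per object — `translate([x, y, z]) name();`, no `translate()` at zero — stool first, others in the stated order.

stool();
translate([261, 0, 0]) staircase();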